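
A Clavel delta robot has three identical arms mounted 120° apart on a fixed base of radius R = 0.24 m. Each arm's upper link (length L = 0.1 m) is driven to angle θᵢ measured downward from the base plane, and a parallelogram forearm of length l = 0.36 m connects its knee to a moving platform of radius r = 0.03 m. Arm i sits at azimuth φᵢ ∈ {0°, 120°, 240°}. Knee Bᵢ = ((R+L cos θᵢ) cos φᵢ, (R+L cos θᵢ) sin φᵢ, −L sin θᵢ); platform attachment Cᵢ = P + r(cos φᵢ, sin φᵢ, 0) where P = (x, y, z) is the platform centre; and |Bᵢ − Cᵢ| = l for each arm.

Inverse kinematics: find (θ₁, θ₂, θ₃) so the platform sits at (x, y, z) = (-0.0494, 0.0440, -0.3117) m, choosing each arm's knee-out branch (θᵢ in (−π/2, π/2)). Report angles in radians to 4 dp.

θ₁ = 1.3089, θ₂ = 0.4362, θ₃ = 1.0474

rotate P by −φ1: (-0.0494, 0.0440, -0.3117)
  A cos θ + B sin θ = C:  0.2594·cos θ + -0.3117·sin θ = -0.2339
  γ=atan2(-0.3117,0.2594)=-0.8767;  ψ=arccos(-0.5768)=2.1856;  θ1=γ+ψ≈1.3089
arm 2 (φ=120.0°): x'=0.0628, y'=0.0208
  A=0.1472, B=-0.3117, C=(l²−L²−A²−y'²−z²)/(2L)=0.0017
  √(A²+B²)=0.3447;  θ2 = -1.1296+1.5658 ≈ 0.4362
arm 3 (φ=240.0°): x'=-0.0134, y'=-0.0648
  e−x'=0.2234;  (l²−L²−(e−x')²−y'²−z²)/2L = -0.1583
  θ3 = atan2(B,A) + arccos(C/0.3835) = 1.0474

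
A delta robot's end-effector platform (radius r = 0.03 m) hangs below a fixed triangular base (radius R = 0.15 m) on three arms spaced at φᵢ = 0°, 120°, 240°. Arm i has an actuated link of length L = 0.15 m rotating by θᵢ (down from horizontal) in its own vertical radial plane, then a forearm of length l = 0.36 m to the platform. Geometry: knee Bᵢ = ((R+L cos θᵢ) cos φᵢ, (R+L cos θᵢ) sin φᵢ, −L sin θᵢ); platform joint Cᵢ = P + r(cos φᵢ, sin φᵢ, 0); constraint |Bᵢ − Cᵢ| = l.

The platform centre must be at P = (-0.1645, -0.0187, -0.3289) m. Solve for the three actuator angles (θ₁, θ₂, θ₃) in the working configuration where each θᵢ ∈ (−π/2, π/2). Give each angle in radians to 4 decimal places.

φ1=0.0° → target in arm frame (-0.1645, -0.0187)
  A cos θ + B sin θ = C:  0.2845·cos θ + -0.3289·sin θ = -0.2746
  γ=atan2(-0.3289,0.2845)=-0.8577;  ψ=arccos(-0.6313)=2.2541;  θ1=γ+ψ≈1.3964
rotate P by −φ2: (0.0661, 0.1518, -0.3289)
  A=0.0539, B=-0.3289, C=(l²−L²−A²−y'²−z²)/(2L)=-0.0901
  √(A²+B²)=0.3333;  θ2 = -1.4082+1.8446 ≈ 0.4363
arm 3 (φ=240.0°): x'=0.0984, y'=-0.1331
  e−x'=0.0216;  (l²−L²−(e−x')²−y'²−z²)/2L = -0.0642
  √(A²+B²)=0.3296;  θ3 = -1.5054+1.7668 ≈ 0.2615

θ₁ = 1.3964, θ₂ = 0.4363, θ₃ = 0.2615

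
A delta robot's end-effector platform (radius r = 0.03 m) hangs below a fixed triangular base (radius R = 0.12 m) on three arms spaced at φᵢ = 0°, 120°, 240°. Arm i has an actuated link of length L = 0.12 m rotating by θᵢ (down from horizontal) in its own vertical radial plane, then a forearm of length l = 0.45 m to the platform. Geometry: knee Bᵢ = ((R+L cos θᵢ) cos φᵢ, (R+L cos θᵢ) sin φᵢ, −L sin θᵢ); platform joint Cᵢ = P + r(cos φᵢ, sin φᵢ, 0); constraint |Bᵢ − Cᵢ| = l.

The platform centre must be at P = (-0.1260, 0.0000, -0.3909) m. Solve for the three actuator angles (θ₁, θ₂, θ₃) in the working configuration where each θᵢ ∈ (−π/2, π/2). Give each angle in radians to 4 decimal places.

rotate P by −φ1: (-0.1260, 0.0000, -0.3909)
  e−x'=0.2160;  (l²−L²−(e−x')²−y'²−z²)/2L = -0.0473
  γ=atan2(-0.3909,0.2160)=-1.0660;  ψ=arccos(-0.1060)=1.6770;  θ1=γ+ψ≈0.6110
arm 2 (φ=120.0°): x'=0.0630, y'=0.1091
  A=0.0270, B=-0.3909, C=(l²−L²−A²−y'²−z²)/(2L)=0.0944
  θ2 = atan2(B,A) + arccos(C/0.3918) = -0.1744
φ3=240.0° → target in arm frame (0.0630, -0.1091)
  A=0.0270, B=-0.3909, C=(l²−L²−A²−y'²−z²)/(2L)=0.0944
  θ3 = atan2(B,A) + arccos(C/0.3918) = -0.1744

θ₁ = 0.6110, θ₂ = -0.1744, θ₃ = -0.1744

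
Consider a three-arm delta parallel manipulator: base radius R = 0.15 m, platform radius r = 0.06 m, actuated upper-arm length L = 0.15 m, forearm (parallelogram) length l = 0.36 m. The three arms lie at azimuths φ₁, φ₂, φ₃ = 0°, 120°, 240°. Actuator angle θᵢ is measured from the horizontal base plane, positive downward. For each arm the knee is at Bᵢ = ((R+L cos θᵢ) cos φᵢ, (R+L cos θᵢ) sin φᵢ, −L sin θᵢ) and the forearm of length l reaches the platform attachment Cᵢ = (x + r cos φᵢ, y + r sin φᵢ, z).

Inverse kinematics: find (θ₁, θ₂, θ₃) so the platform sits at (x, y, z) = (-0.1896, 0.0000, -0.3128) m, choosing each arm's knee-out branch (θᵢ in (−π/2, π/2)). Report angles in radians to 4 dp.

θ₁ = 1.3089, θ₂ = 0.1747, θ₃ = 0.1747

rotate P by −φ1: (-0.1896, 0.0000, -0.3128)
  e−x'=0.2796;  (l²−L²−(e−x')²−y'²−z²)/2L = -0.2297
  γ=atan2(-0.3128,0.2796)=-0.8414;  ψ=arccos(-0.5476)=2.1503;  θ1=γ+ψ≈1.3089
rotate P by −φ2: (0.0948, 0.1642, -0.3128)
  e−x'=-0.0048;  (l²−L²−(e−x')²−y'²−z²)/2L = -0.0591
  γ=atan2(-0.3128,-0.0048)=-1.5861;  ψ=arccos(-0.1889)=1.7608;  θ2=γ+ψ≈0.1747
φ3=240.0° → target in arm frame (0.0948, -0.1642)
  A cos θ + B sin θ = C:  -0.0048·cos θ + -0.3128·sin θ = -0.0591
  √(A²+B²)=0.3128;  θ3 = -1.5861+1.7608 ≈ 0.1747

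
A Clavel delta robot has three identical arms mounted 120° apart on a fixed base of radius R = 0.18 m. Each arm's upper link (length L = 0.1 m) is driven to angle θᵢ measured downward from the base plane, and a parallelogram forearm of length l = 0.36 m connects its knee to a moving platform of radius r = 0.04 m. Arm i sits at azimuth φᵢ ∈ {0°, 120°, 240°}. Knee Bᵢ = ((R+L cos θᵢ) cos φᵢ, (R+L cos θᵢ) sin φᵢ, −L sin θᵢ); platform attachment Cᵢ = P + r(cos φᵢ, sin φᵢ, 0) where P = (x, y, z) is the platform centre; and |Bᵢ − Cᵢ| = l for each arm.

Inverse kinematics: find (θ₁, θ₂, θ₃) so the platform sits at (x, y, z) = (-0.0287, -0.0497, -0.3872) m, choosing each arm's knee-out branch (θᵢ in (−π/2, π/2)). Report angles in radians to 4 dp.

θ₁ = 1.2221, θ₂ = 1.2221, θ₃ = 0.6985

rotate P by −φ1: (-0.0287, -0.0497, -0.3872)
  e−x'=0.1687;  (l²−L²−(e−x')²−y'²−z²)/2L = -0.3063
  γ=atan2(-0.3872,0.1687)=-1.1599;  ψ=arccos(-0.7251)=2.3820;  θ1=γ+ψ≈1.2221
rotate P by −φ2: (-0.0287, 0.0497, -0.3872)
  A cos θ + B sin θ = C:  0.1687·cos θ + -0.3872·sin θ = -0.3063
  θ2 = atan2(B,A) + arccos(C/0.4224) = 1.2221
rotate P by −φ3: (0.0574, 0.0000, -0.3872)
  A cos θ + B sin θ = C:  0.0826·cos θ + -0.3872·sin θ = -0.1857
  θ3 = atan2(B,A) + arccos(C/0.3959) = 0.6985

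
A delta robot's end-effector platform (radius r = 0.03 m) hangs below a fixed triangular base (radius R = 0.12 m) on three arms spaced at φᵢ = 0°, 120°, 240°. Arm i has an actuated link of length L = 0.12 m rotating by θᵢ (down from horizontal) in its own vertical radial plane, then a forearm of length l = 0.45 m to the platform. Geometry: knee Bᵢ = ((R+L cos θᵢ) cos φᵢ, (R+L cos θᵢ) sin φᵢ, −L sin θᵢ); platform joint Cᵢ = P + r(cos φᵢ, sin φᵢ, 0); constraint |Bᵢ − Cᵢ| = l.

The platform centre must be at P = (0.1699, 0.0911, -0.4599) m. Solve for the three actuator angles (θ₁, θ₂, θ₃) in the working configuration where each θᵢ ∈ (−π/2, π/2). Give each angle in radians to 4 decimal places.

θ₁ = 0.1749, θ₂ = 0.8730, θ₃ = 1.3968

φ1=0.0° → target in arm frame (0.1699, 0.0911)
  e−x'=-0.0799;  (l²−L²−(e−x')²−y'²−z²)/2L = -0.1587
  √(A²+B²)=0.4668;  θ1 = -1.7428+1.9177 ≈ 0.1749
rotate P by −φ2: (-0.0061, -0.1927, -0.4599)
  A=0.0961, B=-0.4599, C=(l²−L²−A²−y'²−z²)/(2L)=-0.2907
  γ=atan2(-0.4599,0.0961)=-1.3649;  ψ=arccos(-0.6187)=2.2379;  θ2=γ+ψ≈0.8730
arm 3 (φ=240.0°): x'=-0.1638, y'=0.1016
  A=0.2538, B=-0.4599, C=(l²−L²−A²−y'²−z²)/(2L)=-0.4090
  γ=atan2(-0.4599,0.2538)=-1.0665;  ψ=arccos(-0.7786)=2.4633;  θ3=γ+ψ≈1.3968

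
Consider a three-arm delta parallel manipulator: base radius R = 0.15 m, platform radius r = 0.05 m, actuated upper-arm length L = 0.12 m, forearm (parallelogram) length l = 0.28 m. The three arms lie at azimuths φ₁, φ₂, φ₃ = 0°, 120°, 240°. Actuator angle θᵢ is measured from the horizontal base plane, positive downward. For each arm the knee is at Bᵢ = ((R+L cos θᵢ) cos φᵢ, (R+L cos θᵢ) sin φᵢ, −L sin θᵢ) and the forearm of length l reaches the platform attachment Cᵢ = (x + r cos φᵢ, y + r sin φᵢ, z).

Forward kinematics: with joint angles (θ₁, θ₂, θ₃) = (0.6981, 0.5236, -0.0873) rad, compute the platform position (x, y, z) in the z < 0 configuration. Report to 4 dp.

arm 1 at φ=0.0°: ρ1 = 0.1919;  S1 = (0.1919, 0.0000, -0.0771)
arm 2 at φ=120.0°: ρ2 = 0.2039;  S2 = (-0.1020, 0.1766, -0.0600)
arm 3 at φ=240.0°: ρ3 = 0.2195;  S3 = (-0.1098, -0.1901, 0.0105)
eliminate P² terms by subtracting sphere 1 from 2 and 3
linear system: -0.5878x+0.3532y = 0.0024−0.0343z; -0.6034x+-0.3803y = 0.0055−0.1752z
det = 0.4366;  x = -0.0066+0.1716z,  y = -0.0041+0.1885z
into |P−S₁|² = l²: 1.0650z² + 0.0846z + -0.0330 = 0;  Δ = 0.1479;  z = -0.2203 or 0.1408 → z<0 root = -0.2203
x = -0.0443, y = -0.0456

(-0.0443, -0.0456, -0.2203)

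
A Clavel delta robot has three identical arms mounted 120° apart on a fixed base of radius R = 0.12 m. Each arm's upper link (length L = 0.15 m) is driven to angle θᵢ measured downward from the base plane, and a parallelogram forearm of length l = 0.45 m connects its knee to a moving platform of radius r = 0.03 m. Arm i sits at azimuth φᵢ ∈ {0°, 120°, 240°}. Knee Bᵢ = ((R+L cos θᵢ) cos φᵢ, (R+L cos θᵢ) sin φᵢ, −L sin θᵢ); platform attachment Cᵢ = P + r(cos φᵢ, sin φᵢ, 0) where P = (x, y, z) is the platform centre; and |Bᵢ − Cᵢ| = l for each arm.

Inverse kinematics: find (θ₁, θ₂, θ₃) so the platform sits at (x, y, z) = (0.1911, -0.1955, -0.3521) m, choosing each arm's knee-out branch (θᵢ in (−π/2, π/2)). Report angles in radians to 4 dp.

φ1=0.0° → target in arm frame (0.1911, -0.1955)
  A cos θ + B sin θ = C:  -0.1011·cos θ + -0.3521·sin θ = 0.0253
  γ=atan2(-0.3521,-0.1011)=-1.8504;  ψ=arccos(0.0690)=1.5017;  θ1=γ+ψ≈-0.3487
φ2=120.0° → target in arm frame (-0.2649, -0.0677)
  A=0.3549, B=-0.3521, C=(l²−L²−A²−y'²−z²)/(2L)=-0.2483
  γ=atan2(-0.3521,0.3549)=-0.7815;  ψ=arccos(-0.4967)=2.0906;  θ2=γ+ψ≈1.3091
φ3=240.0° → target in arm frame (0.0738, 0.2632)
  e−x'=0.0162;  (l²−L²−(e−x')²−y'²−z²)/2L = -0.0451
  θ3 = atan2(B,A) + arccos(C/0.3525) = 0.1745

θ₁ = -0.3487, θ₂ = 1.3091, θ₃ = 0.1745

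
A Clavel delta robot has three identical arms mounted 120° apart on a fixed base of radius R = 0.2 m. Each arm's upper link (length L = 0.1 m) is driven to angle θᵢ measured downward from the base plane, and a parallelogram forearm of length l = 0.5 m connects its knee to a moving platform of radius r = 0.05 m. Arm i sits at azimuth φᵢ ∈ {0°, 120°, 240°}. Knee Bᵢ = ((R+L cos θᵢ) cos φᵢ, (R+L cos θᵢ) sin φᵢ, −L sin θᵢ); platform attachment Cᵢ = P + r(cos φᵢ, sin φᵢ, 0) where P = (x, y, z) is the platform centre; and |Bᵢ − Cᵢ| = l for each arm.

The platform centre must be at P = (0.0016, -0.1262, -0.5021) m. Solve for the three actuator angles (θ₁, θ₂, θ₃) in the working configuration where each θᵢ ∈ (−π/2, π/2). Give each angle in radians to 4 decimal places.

arm 1 (φ=0.0°): x'=0.0016, y'=-0.1262
  e−x'=0.1484;  (l²−L²−(e−x')²−y'²−z²)/2L = -0.2503
  θ1 = atan2(B,A) + arccos(C/0.5236) = 0.7858
rotate P by −φ2: (-0.1101, 0.0617, -0.5021)
  A cos θ + B sin θ = C:  0.2601·cos θ + -0.5021·sin θ = -0.4178
  γ=atan2(-0.5021,0.2601)=-1.0928;  ψ=arccos(-0.7389)=2.4022;  θ2=γ+ψ≈1.3093
arm 3 (φ=240.0°): x'=0.1085, y'=0.0645
  e−x'=0.0415;  (l²−L²−(e−x')²−y'²−z²)/2L = -0.0899
  γ=atan2(-0.5021,0.0415)=-1.4883;  ψ=arccos(-0.1785)=1.7503;  θ3=γ+ψ≈0.2619

θ₁ = 0.7858, θ₂ = 1.3093, θ₃ = 0.2619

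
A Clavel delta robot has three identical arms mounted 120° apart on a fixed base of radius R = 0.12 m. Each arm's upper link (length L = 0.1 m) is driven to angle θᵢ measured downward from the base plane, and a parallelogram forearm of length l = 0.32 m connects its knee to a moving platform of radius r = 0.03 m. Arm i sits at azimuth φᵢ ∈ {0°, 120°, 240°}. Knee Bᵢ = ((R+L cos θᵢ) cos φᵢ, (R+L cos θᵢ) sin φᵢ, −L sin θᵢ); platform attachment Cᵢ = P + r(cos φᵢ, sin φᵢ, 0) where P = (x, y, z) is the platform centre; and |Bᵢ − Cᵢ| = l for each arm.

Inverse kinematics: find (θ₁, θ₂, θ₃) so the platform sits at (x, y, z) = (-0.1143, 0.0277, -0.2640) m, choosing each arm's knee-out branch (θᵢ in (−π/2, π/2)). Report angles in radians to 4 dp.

θ₁ = 0.9597, θ₂ = -0.2618, θ₃ = 0.0869

arm 1 (φ=0.0°): x'=-0.1143, y'=0.0277
  A cos θ + B sin θ = C:  0.2043·cos θ + -0.2640·sin θ = -0.0990
  γ=atan2(-0.2640,0.2043)=-0.9122;  ψ=arccos(-0.2966)=1.8719;  θ1=γ+ψ≈0.9597
arm 2 (φ=120.0°): x'=0.0811, y'=0.0851
  A cos θ + B sin θ = C:  0.0089·cos θ + -0.2640·sin θ = 0.0769
  γ=atan2(-0.2640,0.0089)=-1.5372;  ψ=arccos(0.2911)=1.2754;  θ2=γ+ψ≈-0.2618
rotate P by −φ3: (0.0332, -0.1128, -0.2640)
  A cos θ + B sin θ = C:  0.0568·cos θ + -0.2640·sin θ = 0.0337
  θ3 = atan2(B,A) + arccos(C/0.2700) = 0.0869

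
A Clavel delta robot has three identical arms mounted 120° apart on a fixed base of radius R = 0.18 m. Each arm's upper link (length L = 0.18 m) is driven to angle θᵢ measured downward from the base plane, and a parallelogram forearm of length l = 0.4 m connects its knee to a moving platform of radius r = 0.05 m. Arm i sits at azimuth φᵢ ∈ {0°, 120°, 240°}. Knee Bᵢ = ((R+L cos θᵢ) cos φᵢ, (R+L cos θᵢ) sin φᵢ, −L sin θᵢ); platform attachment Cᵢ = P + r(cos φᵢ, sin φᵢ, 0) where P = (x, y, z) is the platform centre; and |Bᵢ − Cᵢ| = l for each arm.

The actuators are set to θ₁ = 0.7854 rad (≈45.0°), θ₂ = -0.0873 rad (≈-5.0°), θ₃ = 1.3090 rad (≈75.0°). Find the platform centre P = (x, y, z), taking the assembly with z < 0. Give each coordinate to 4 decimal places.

φ1=0.0°: virtual centre (0.2573, 0.0000, -0.1273), radius l
φ2=120.0°: virtual centre (-0.1547, 0.2679, 0.0157), radius l
φ3=240.0°: virtual centre (-0.0883, -0.1529, -0.1739), radius l
subtract pairs → two planes through P
[-0.8239 0.5357 0.2859]·P = 0.0135;  [-0.6911 -0.3059 -0.0932]·P = -0.0210
det = 0.6223;  x = 0.0114+0.0603z,  y = 0.0428+-0.4410z
into |P−S₁|² = l²: 1.1981z² + 0.1871z + -0.0815 = 0;  Δ = 0.4257;  z = -0.3504 or 0.1942 → z<0 root = -0.3504
x = -0.0097, y = 0.1973

(-0.0097, 0.1973, -0.3504)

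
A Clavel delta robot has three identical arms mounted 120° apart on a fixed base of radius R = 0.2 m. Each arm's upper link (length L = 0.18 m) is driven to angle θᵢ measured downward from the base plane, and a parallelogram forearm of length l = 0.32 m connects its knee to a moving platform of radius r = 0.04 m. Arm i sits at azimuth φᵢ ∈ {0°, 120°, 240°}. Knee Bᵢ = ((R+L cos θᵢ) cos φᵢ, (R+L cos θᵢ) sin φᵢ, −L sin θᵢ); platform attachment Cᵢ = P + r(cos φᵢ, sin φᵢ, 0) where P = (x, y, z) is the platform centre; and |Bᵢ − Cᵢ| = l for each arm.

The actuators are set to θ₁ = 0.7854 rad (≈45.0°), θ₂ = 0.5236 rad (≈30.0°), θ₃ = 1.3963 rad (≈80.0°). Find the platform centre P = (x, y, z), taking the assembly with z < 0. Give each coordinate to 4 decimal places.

(0.0314, 0.1069, -0.2869)

φ1=0.0°: virtual centre (0.2873, 0.0000, -0.1273), radius l
φ2=120.0°: virtual centre (-0.1579, 0.2736, -0.0900), radius l
φ3=240.0°: virtual centre (-0.0956, -0.1656, -0.1773), radius l
eliminate P² terms by subtracting sphere 1 from 2 and 3
linear system: -0.8904x+0.5471y = 0.0092−0.0746z; -0.7658x+-0.3313y = -0.0307−-0.1000z
det = 0.7140;  x = 0.0193+-0.0420z,  y = 0.0481+-0.2047z
quadratic in z: (1.0437)z²+(0.2574)z+(-0.0121)=0, √Δ=0.3415 → z ∈ {-0.2869, 0.0403}; z = -0.2869 (taking z<0)
x = 0.0314, y = 0.1069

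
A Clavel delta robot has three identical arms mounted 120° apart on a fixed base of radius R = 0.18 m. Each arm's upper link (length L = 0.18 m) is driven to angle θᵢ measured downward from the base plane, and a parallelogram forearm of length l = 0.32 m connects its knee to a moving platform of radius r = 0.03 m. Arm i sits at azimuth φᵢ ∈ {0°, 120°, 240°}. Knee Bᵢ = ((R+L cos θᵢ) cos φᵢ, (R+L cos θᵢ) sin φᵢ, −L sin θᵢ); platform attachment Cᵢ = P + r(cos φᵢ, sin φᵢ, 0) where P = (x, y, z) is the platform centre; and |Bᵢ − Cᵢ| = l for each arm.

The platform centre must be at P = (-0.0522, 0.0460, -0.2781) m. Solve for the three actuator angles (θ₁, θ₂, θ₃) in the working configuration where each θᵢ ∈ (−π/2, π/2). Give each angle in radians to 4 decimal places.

θ₁ = 1.0475, θ₂ = 0.4365, θ₃ = 0.8726

φ1=0.0° → target in arm frame (-0.0522, 0.0460)
  e−x'=0.2022;  (l²−L²−(e−x')²−y'²−z²)/2L = -0.1398
  γ=atan2(-0.2781,0.2022)=-0.9421;  ψ=arccos(-0.4067)=1.9896;  θ1=γ+ψ≈1.0475
arm 2 (φ=120.0°): x'=0.0659, y'=0.0222
  A cos θ + B sin θ = C:  0.0841·cos θ + -0.2781·sin θ = -0.0414
  θ2 = atan2(B,A) + arccos(C/0.2905) = 0.4365
φ3=240.0° → target in arm frame (-0.0137, -0.0682)
  A cos θ + B sin θ = C:  0.1637·cos θ + -0.2781·sin θ = -0.1078
  √(A²+B²)=0.3227;  θ3 = -1.0387+1.9113 ≈ 0.8726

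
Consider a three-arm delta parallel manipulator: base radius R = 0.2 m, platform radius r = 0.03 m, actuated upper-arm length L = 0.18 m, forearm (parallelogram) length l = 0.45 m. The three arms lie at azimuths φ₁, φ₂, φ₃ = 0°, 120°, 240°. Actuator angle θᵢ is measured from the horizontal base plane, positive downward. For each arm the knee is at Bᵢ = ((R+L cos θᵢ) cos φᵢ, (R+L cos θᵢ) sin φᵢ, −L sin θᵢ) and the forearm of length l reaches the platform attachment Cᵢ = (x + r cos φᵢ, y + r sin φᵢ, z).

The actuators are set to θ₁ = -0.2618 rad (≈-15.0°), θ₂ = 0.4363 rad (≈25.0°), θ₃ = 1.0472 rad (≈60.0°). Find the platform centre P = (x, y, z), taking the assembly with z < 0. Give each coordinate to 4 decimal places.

φ1=0.0°: virtual centre (0.3439, 0.0000, 0.0466), radius l
φ2=120.0°: virtual centre (-0.1666, 0.2885, -0.0761), radius l
centre 3 = (0.2600·cos240.0°, 0.2600·sin240.0°, -0.1559) = (-0.1300, -0.2252, -0.1559)
eliminate P² terms by subtracting sphere 1 from 2 and 3
plane₁₂: -1.0209x+0.5770y+-0.2453z = -0.0036
det = 1.0066;  x = 0.0180+-0.3419z,  y = 0.0255+-0.1797z
sphere 1 gives Az²+Bz+C=0 with A=1.1492, B=0.1205, C=-0.0935;  B²−4AC=0.4442;  roots -0.3424, 0.2376;  negative root z = -0.3424
x = 0.1350, y = 0.0870

(0.1350, 0.0870, -0.3424)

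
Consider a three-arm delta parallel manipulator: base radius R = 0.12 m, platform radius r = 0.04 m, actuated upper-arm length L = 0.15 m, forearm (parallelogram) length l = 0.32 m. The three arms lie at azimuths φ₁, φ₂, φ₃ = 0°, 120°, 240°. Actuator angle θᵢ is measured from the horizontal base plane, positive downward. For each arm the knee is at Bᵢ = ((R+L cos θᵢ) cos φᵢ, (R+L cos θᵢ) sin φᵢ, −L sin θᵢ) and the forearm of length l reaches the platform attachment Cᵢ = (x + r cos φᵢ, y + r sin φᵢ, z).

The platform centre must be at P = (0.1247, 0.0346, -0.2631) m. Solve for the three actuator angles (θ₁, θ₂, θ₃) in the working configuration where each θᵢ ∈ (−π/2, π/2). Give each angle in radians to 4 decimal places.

rotate P by −φ1: (0.1247, 0.0346, -0.2631)
  e−x'=-0.0447;  (l²−L²−(e−x')²−y'²−z²)/2L = 0.0249
  θ1 = atan2(B,A) + arccos(C/0.2669) = -0.2619
arm 2 (φ=120.0°): x'=-0.0324, y'=-0.1253
  A cos θ + B sin θ = C:  0.1124·cos θ + -0.2631·sin θ = -0.0588
  √(A²+B²)=0.2861;  θ2 = -1.1671+1.7779 ≈ 0.6108
arm 3 (φ=240.0°): x'=-0.0923, y'=0.0907
  A cos θ + B sin θ = C:  0.1723·cos θ + -0.2631·sin θ = -0.0908
  θ3 = atan2(B,A) + arccos(C/0.3145) = 0.8727

θ₁ = -0.2619, θ₂ = 0.6108, θ₃ = 0.8727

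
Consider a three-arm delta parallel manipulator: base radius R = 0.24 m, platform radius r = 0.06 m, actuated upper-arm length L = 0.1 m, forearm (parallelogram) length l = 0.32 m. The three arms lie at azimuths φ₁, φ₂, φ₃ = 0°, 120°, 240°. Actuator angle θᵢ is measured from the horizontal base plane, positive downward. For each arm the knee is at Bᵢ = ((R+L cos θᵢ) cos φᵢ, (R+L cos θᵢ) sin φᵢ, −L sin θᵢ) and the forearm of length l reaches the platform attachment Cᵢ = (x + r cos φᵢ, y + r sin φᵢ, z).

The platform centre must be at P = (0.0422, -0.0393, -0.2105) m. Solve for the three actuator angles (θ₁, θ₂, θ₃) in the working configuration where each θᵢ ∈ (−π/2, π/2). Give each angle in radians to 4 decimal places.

arm 1 (φ=0.0°): x'=0.0422, y'=-0.0393
  e−x'=0.1378;  (l²−L²−(e−x')²−y'²−z²)/2L = 0.1378
  γ=atan2(-0.2105,0.1378)=-0.9912;  ψ=arccos(0.5476)=0.9913;  θ1=γ+ψ≈0.0001
rotate P by −φ2: (-0.0551, -0.0169, -0.2105)
  A=0.2351, B=-0.2105, C=(l²−L²−A²−y'²−z²)/(2L)=-0.0374
  θ2 = atan2(B,A) + arccos(C/0.3156) = 0.9595
rotate P by −φ3: (0.0129, 0.0562, -0.2105)
  e−x'=0.1671;  (l²−L²−(e−x')²−y'²−z²)/2L = 0.0851
  θ3 = atan2(B,A) + arccos(C/0.2687) = 0.3486

θ₁ = 0.0001, θ₂ = 0.9595, θ₃ = 0.3486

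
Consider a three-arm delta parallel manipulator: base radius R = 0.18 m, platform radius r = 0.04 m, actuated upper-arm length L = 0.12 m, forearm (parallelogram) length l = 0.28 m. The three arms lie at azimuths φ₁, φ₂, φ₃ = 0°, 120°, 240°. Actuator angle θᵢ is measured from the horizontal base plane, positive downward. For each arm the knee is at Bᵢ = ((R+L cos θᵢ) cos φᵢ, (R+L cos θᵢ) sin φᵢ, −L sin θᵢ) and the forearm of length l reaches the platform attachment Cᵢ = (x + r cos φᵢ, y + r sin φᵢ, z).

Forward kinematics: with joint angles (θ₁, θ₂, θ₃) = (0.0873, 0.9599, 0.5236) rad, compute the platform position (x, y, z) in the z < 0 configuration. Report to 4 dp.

(0.0493, -0.0335, -0.1923)

arm 1 at φ=0.0°: (R−r)+L cos θ1 = 0.2595;  centre 1 = (0.2595, 0.0000, -0.0105)
centre 2 = (0.2088·cos120.0°, 0.2088·sin120.0°, -0.0983) = (-0.1044, 0.1809, -0.0983)
arm 3 at φ=240.0°: (R−r)+L cos θ3 = 0.2439;  centre 3 = (-0.1220, -0.2112, -0.0600)
|centre ₂|²−|centre ₁|² = -0.0142;  |centre ₃|²−|centre ₁|² = -0.0044
plane₁₂: -0.7279x+0.3617y+-0.1757z = -0.0142
Cramer: x(z) = 0.0130-0.1886z;  y(z) = -0.0131+0.1061z
quadratic in z: (1.0468)z²+(0.1111)z+(-0.0173)=0, √Δ=0.2914 → z ∈ {-0.1923, 0.0861}; z = -0.1923 (taking z<0)
x = 0.0493, y = -0.0335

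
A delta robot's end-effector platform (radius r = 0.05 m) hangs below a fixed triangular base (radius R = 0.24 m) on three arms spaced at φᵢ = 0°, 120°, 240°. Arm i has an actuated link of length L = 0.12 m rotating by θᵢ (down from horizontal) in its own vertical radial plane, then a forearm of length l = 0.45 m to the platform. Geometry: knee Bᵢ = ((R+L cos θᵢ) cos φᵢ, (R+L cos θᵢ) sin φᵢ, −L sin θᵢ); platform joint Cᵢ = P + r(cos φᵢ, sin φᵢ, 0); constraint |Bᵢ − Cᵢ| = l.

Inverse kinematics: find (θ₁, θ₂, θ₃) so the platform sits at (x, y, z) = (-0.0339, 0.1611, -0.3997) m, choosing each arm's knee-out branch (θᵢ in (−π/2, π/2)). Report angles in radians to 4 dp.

φ1=0.0° → target in arm frame (-0.0339, 0.1611)
  A=0.2239, B=-0.3997, C=(l²−L²−A²−y'²−z²)/(2L)=-0.1989
  γ=atan2(-0.3997,0.2239)=-1.0602;  ψ=arccos(-0.4342)=2.0200;  θ1=γ+ψ≈0.9598
rotate P by −φ2: (0.1565, -0.0512, -0.3997)
  A=0.0335, B=-0.3997, C=(l²−L²−A²−y'²−z²)/(2L)=0.1025
  γ=atan2(-0.3997,0.0335)=-1.4871;  ψ=arccos(0.2555)=1.3124;  θ2=γ+ψ≈-0.1747
arm 3 (φ=240.0°): x'=-0.1226, y'=-0.1099
  e−x'=0.3126;  (l²−L²−(e−x')²−y'²−z²)/2L = -0.3393
  θ3 = atan2(B,A) + arccos(C/0.5074) = 1.3962

θ₁ = 0.9598, θ₂ = -0.1747, θ₃ = 1.3962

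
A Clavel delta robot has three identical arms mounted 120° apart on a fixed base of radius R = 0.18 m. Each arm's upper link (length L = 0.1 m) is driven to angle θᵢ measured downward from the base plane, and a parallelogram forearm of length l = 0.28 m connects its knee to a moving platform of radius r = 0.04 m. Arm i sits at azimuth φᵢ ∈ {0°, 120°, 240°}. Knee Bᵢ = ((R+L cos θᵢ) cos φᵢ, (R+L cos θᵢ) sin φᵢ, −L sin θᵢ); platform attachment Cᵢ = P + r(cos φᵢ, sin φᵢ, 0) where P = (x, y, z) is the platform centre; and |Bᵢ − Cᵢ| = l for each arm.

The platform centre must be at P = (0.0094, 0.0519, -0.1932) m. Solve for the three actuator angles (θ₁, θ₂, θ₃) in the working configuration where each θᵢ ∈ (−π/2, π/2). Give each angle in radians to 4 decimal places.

rotate P by −φ1: (0.0094, 0.0519, -0.1932)
  A cos θ + B sin θ = C:  0.1306·cos θ + -0.1932·sin θ = 0.0566
  θ1 = atan2(B,A) + arccos(C/0.2332) = 0.3492
arm 2 (φ=120.0°): x'=0.0402, y'=-0.0341
  A=0.0998, B=-0.1932, C=(l²−L²−A²−y'²−z²)/(2L)=0.0998
  √(A²+B²)=0.2174;  θ2 = -1.0942+1.0939 ≈ -0.0003
rotate P by −φ3: (-0.0496, -0.0178, -0.1932)
  e−x'=0.1896;  (l²−L²−(e−x')²−y'²−z²)/2L = -0.0260
  √(A²+B²)=0.2707;  θ3 = -0.7947+1.6672 ≈ 0.8725

θ₁ = 0.3492, θ₂ = -0.0003, θ₃ = 0.8725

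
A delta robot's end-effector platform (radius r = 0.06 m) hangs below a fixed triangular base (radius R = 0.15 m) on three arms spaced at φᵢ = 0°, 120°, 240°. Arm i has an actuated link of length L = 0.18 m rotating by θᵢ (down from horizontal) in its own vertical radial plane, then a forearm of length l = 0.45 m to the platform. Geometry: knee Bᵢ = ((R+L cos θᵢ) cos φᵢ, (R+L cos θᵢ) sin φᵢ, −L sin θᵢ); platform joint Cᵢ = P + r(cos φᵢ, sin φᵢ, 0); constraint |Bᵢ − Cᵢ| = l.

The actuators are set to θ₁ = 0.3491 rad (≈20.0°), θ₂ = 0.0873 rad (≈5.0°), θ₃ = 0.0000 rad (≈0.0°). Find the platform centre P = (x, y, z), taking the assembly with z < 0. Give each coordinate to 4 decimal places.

centre 1 = (0.2591·cos0.0°, 0.2591·sin0.0°, -0.0616) = (0.2591, 0.0000, -0.0616)
φ2=120.0°: virtual centre (-0.1347, 0.2332, -0.0157), radius l
centre 3 = (0.2700·cos240.0°, 0.2700·sin240.0°, 0.0000) = (-0.1350, -0.2338, 0.0000)
eliminate P² terms by subtracting sphere 1 from 2 and 3
plane₁₂: -0.7876x+0.4665y+0.0918z = 0.0018
det = 0.7360;  x = -0.0024+0.1363z,  y = -0.0001+0.0335z
into |P−centre ₁|² = l²: 1.0197z² + 0.0518z + -0.1303 = 0;  Δ = 0.5342;  z = -0.3838 or 0.3330 → z<0 root = -0.3838
x = -0.0547, y = -0.0130

(-0.0547, -0.0130, -0.3838)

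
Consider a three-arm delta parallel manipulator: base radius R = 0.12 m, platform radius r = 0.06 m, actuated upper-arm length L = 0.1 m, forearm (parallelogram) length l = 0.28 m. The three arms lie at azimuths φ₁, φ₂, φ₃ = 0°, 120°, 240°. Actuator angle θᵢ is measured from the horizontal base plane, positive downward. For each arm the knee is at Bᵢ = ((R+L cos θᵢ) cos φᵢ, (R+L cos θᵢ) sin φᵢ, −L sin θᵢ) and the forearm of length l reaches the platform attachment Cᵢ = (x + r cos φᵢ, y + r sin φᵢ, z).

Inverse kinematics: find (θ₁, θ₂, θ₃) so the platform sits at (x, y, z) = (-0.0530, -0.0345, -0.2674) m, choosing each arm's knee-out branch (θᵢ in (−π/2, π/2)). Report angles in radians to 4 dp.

φ1=0.0° → target in arm frame (-0.0530, -0.0345)
  A=0.1130, B=-0.2674, C=(l²−L²−A²−y'²−z²)/(2L)=-0.0853
  √(A²+B²)=0.2903;  θ1 = -1.1710+1.8691 ≈ 0.6981
arm 2 (φ=120.0°): x'=-0.0034, y'=0.0631
  A=0.0634, B=-0.2674, C=(l²−L²−A²−y'²−z²)/(2L)=-0.0555
  γ=atan2(-0.2674,0.0634)=-1.3381;  ψ=arccos(-0.2021)=1.7743;  θ2=γ+ψ≈0.4362
φ3=240.0° → target in arm frame (0.0564, -0.0286)
  A=0.0036, B=-0.2674, C=(l²−L²−A²−y'²−z²)/(2L)=-0.0197
  γ=atan2(-0.2674,0.0036)=-1.5573;  ψ=arccos(-0.0736)=1.6445;  θ3=γ+ψ≈0.0872

θ₁ = 0.6981, θ₂ = 0.4362, θ₃ = 0.0872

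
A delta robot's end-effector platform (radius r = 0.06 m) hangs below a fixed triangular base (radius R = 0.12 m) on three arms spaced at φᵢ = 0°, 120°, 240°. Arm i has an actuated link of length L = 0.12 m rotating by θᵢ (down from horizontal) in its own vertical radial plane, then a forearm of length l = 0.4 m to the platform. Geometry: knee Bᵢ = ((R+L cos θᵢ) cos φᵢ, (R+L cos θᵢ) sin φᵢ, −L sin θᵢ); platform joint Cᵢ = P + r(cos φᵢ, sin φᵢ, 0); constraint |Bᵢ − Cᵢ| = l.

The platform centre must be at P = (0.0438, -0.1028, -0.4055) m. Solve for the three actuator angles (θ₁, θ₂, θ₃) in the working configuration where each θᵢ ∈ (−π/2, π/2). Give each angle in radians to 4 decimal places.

φ1=0.0° → target in arm frame (0.0438, -0.1028)
  A cos θ + B sin θ = C:  0.0162·cos θ + -0.4055·sin θ = -0.1236
  θ1 = atan2(B,A) + arccos(C/0.4058) = 0.3494
arm 2 (φ=120.0°): x'=-0.1109, y'=0.0135
  A=0.1709, B=-0.4055, C=(l²−L²−A²−y'²−z²)/(2L)=-0.2009
  √(A²+B²)=0.4401;  θ2 = -1.1719+2.0450 ≈ 0.8731
φ3=240.0° → target in arm frame (0.0671, 0.0893)
  A cos θ + B sin θ = C:  -0.0071·cos θ + -0.4055·sin θ = -0.1119
  γ=atan2(-0.4055,-0.0071)=-1.5884;  ψ=arccos(-0.2760)=1.8504;  θ3=γ+ψ≈0.2620

θ₁ = 0.3494, θ₂ = 0.8731, θ₃ = 0.2620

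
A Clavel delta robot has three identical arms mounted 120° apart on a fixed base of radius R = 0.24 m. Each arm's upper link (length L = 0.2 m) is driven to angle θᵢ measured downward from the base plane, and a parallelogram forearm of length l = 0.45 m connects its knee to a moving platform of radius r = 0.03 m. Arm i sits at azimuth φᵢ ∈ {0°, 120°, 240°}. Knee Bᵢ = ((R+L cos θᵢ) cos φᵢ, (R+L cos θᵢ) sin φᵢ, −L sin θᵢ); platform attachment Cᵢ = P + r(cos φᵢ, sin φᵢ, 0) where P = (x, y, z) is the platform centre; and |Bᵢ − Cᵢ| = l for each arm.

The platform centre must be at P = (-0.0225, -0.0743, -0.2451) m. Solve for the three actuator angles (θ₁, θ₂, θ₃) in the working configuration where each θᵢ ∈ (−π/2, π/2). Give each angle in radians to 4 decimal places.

θ₁ = 0.4364, θ₂ = 0.6107, θ₃ = -0.3490

arm 1 (φ=0.0°): x'=-0.0225, y'=-0.0743
  e−x'=0.2325;  (l²−L²−(e−x')²−y'²−z²)/2L = 0.1071
  θ1 = atan2(B,A) + arccos(C/0.3378) = 0.4364
arm 2 (φ=120.0°): x'=-0.0531, y'=0.0566
  A cos θ + B sin θ = C:  0.2631·cos θ + -0.2451·sin θ = 0.0750
  γ=atan2(-0.2451,0.2631)=-0.7500;  ψ=arccos(0.2086)=1.3607;  θ2=γ+ψ≈0.6107
arm 3 (φ=240.0°): x'=0.0756, y'=0.0177
  A=0.1344, B=-0.2451, C=(l²−L²−A²−y'²−z²)/(2L)=0.2101
  √(A²+B²)=0.2795;  θ3 = -1.0692+0.7202 ≈ -0.3490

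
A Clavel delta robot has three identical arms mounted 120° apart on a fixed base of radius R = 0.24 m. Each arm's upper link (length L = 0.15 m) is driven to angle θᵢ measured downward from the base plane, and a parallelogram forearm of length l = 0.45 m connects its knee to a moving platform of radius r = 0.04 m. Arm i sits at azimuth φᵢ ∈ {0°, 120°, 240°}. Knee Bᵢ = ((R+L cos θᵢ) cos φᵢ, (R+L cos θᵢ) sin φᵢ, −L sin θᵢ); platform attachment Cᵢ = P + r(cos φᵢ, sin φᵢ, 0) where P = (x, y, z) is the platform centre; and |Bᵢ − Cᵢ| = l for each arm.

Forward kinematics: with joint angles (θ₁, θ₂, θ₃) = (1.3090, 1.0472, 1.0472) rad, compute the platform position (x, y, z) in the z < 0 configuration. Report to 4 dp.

(-0.0391, 0.0000, -0.4988)

O1 = (0.2388·cos0.0°, 0.2388·sin0.0°, -0.1449) = (0.2388, 0.0000, -0.1449)
arm 2 at φ=120.0°: (R−r)+L cos θ2 = 0.2750;  O2 = (-0.1375, 0.2382, -0.1299)
arm 3 at φ=240.0°: (R−r)+L cos θ3 = 0.2750;  O3 = (-0.1375, -0.2382, -0.1299)
eliminate P² terms by subtracting sphere 1 from 2 and 3
plane₁₂: -0.7526x+0.4763y+0.0300z = 0.0145
Cramer: x(z) = -0.0192+0.0398z;  y(z) = 0.0000-0.0000z
sphere 1 gives Az²+Bz+C=0 with A=1.0016, B=0.2692, C=-0.1149;  B²−4AC=0.5329;  roots -0.4988, 0.2300;  negative root z = -0.4988
x = -0.0391, y = 0.0000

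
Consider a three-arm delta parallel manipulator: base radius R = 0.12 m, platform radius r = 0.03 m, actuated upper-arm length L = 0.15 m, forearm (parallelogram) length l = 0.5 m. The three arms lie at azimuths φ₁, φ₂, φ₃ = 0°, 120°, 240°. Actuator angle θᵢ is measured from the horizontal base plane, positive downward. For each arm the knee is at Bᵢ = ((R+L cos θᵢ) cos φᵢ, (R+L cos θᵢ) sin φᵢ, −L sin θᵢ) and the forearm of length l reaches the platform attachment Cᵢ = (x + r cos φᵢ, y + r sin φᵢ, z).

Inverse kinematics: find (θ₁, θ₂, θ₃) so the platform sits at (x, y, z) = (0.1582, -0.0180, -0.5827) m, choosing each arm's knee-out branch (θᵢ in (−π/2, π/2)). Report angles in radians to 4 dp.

φ1=0.0° → target in arm frame (0.1582, -0.0180)
  A cos θ + B sin θ = C:  -0.0682·cos θ + -0.5827·sin θ = -0.3900
  √(A²+B²)=0.5867;  θ1 = -1.6873+2.2981 ≈ 0.6108
rotate P by −φ2: (-0.0947, -0.1280, -0.5827)
  e−x'=0.1847;  (l²−L²−(e−x')²−y'²−z²)/2L = -0.5418
  √(A²+B²)=0.6113;  θ2 = -1.2639+2.6601 ≈ 1.3963
arm 3 (φ=240.0°): x'=-0.0635, y'=0.1460
  A cos θ + B sin θ = C:  0.1535·cos θ + -0.5827·sin θ = -0.5231
  √(A²+B²)=0.6026;  θ3 = -1.3132+2.6221 ≈ 1.3089

θ₁ = 0.6108, θ₂ = 1.3963, θ₃ = 1.3089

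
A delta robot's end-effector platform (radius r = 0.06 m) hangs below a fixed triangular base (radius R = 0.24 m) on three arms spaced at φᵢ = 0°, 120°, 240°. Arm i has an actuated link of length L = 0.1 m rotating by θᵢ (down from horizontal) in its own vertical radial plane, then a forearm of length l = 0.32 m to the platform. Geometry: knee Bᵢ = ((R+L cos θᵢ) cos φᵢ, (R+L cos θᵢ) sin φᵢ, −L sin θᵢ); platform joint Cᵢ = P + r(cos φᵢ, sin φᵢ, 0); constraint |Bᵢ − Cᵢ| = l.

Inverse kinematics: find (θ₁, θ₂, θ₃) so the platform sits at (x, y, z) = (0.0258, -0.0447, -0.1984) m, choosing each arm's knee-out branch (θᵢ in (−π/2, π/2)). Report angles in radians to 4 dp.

θ₁ = 0.0873, θ₂ = 0.8724, θ₃ = 0.0872

φ1=0.0° → target in arm frame (0.0258, -0.0447)
  A=0.1542, B=-0.1984, C=(l²−L²−A²−y'²−z²)/(2L)=0.1363
  θ1 = atan2(B,A) + arccos(C/0.2513) = 0.0873
φ2=120.0° → target in arm frame (-0.0516, 0.0000)
  A=0.2316, B=-0.1984, C=(l²−L²−A²−y'²−z²)/(2L)=-0.0030
  γ=atan2(-0.1984,0.2316)=-0.7083;  ψ=arccos(-0.0099)=1.5807;  θ2=γ+ψ≈0.8724
rotate P by −φ3: (0.0258, 0.0447, -0.1984)
  A cos θ + B sin θ = C:  0.1542·cos θ + -0.1984·sin θ = 0.1363
  √(A²+B²)=0.2513;  θ3 = -0.9101+0.9973 ≈ 0.0872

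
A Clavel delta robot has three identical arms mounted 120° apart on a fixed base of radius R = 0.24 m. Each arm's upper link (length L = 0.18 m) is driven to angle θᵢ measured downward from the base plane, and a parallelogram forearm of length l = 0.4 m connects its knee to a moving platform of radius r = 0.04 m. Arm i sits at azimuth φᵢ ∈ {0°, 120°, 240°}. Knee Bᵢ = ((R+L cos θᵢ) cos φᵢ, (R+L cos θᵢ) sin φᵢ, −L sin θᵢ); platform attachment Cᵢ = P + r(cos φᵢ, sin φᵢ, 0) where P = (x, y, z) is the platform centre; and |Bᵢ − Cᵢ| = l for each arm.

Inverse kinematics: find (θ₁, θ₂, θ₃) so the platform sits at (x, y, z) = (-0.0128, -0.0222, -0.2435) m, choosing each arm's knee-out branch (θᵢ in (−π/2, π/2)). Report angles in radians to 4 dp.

arm 1 (φ=0.0°): x'=-0.0128, y'=-0.0222
  e−x'=0.2128;  (l²−L²−(e−x')²−y'²−z²)/2L = 0.0626
  √(A²+B²)=0.3234;  θ1 = -0.8526+1.3760 ≈ 0.5235
φ2=120.0° → target in arm frame (-0.0128, 0.0222)
  A=0.2128, B=-0.2435, C=(l²−L²−A²−y'²−z²)/(2L)=0.0626
  θ2 = atan2(B,A) + arccos(C/0.3234) = 0.5236
φ3=240.0° → target in arm frame (0.0256, 0.0000)
  A cos θ + B sin θ = C:  0.1744·cos θ + -0.2435·sin θ = 0.1053
  γ=atan2(-0.2435,0.1744)=-0.9493;  ψ=arccos(0.3515)=1.2116;  θ3=γ+ψ≈0.2623

θ₁ = 0.5235, θ₂ = 0.5236, θ₃ = 0.2623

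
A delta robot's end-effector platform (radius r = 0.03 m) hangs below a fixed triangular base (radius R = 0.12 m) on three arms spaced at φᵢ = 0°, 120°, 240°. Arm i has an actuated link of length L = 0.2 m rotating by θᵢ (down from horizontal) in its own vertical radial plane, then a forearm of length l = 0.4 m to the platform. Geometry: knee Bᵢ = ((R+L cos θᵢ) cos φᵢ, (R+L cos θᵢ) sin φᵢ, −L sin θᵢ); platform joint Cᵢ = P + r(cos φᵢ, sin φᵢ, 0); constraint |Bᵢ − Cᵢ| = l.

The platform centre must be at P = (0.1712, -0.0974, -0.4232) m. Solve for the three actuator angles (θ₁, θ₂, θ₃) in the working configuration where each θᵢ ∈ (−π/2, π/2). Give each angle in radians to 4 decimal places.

arm 1 (φ=0.0°): x'=0.1712, y'=-0.0974
  A=-0.0812, B=-0.4232, C=(l²−L²−A²−y'²−z²)/(2L)=-0.1879
  θ1 = atan2(B,A) + arccos(C/0.4309) = 0.2617
rotate P by −φ2: (-0.1700, -0.0996, -0.4232)
  e−x'=0.2600;  (l²−L²−(e−x')²−y'²−z²)/2L = -0.3415
  √(A²+B²)=0.4967;  θ2 = -1.0200+2.3289 ≈ 1.3089
arm 3 (φ=240.0°): x'=-0.0012, y'=0.1970
  e−x'=0.0912;  (l²−L²−(e−x')²−y'²−z²)/2L = -0.2655
  θ3 = atan2(B,A) + arccos(C/0.4329) = 0.8727

θ₁ = 0.2617, θ₂ = 1.3089, θ₃ = 0.8727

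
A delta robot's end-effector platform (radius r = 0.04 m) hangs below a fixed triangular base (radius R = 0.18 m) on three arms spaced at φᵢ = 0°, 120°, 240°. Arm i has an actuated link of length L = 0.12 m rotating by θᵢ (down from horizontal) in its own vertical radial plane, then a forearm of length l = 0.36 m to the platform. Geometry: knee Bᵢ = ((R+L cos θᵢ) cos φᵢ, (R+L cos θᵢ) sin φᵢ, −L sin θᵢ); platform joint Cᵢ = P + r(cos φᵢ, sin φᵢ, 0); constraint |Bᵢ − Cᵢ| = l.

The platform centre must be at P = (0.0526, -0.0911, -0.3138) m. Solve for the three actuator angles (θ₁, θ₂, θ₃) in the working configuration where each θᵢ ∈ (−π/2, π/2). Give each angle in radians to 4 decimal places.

arm 1 (φ=0.0°): x'=0.0526, y'=-0.0911
  A cos θ + B sin θ = C:  0.0874·cos θ + -0.3138·sin θ = 0.0033
  √(A²+B²)=0.3257;  θ1 = -1.2992+1.5607 ≈ 0.2615
φ2=120.0° → target in arm frame (-0.1052, 0.0000)
  e−x'=0.2452;  (l²−L²−(e−x')²−y'²−z²)/2L = -0.1808
  √(A²+B²)=0.3982;  θ2 = -0.9075+2.0420 ≈ 1.1345
φ3=240.0° → target in arm frame (0.0526, 0.0911)
  e−x'=0.0874;  (l²−L²−(e−x')²−y'²−z²)/2L = 0.0033
  θ3 = atan2(B,A) + arccos(C/0.3257) = 0.2615

θ₁ = 0.2615, θ₂ = 1.1345, θ₃ = 0.2615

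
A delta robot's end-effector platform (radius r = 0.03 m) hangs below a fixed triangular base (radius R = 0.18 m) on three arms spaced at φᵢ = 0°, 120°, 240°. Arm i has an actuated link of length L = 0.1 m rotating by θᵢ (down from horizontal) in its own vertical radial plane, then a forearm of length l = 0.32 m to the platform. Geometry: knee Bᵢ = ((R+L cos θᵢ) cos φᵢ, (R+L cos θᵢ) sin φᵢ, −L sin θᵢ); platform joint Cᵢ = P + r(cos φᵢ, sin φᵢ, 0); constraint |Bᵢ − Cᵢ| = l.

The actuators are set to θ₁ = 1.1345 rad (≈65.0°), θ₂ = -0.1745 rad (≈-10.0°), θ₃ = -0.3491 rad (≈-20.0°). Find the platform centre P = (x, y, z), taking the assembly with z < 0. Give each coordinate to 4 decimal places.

φ1=0.0°: virtual centre (0.1923, 0.0000, -0.0906), radius l
S2 = (0.2485·cos120.0°, 0.2485·sin120.0°, 0.0174) = (-0.1242, 0.2152, 0.0174)
S3 = (0.2440·cos240.0°, 0.2440·sin240.0°, 0.0342) = (-0.1220, -0.2113, 0.0342)
subtract pairs → two planes through P
plane₁₂: -0.6330x+0.4304y+0.2160z = 0.0169
Cramer: x(z) = -0.0257+0.3694z;  y(z) = 0.0015+0.0414z
quadratic in z: (1.1382)z²+(0.0204)z+(-0.0467)=0, √Δ=0.4615 → z ∈ {-0.2117, 0.1938}; z = -0.2117 (taking z<0)
x = -0.1039, y = -0.0073

(-0.1039, -0.0073, -0.2117)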